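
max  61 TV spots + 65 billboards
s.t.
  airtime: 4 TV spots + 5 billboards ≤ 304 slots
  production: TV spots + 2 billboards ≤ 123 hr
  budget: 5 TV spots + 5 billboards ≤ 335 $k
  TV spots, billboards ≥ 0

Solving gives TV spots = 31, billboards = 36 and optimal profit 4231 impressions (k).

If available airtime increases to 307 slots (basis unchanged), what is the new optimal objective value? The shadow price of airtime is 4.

Δb = 3, so new z* = 4231 + (4)·(3) = 4231 + 12 = 4243.

4243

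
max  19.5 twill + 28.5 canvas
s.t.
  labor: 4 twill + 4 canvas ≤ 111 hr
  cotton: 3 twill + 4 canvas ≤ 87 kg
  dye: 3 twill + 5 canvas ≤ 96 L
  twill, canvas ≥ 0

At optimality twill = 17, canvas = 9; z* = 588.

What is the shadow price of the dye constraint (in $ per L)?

Binding: cotton and dye. Non-binding: labor (7 unused).
Slack constraints have shadow price 0 (complementary slackness).
The binding rows give the dual system: 3·y_cotton + 3·y_dye = 19.5 and 4·y_cotton + 5·y_dye = 28.5.
This yields shadow prices y_cotton = 4, y_dye = 2.5.
Shadow price of dye = 2.5.

2.5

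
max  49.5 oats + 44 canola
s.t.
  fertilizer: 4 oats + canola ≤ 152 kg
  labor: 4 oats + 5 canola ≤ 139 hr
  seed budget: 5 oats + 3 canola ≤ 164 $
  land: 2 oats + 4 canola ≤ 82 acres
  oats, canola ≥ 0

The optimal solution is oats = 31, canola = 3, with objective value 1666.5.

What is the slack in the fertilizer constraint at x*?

fertilizer used = 4·31 + 1·3 = 127; slack = 152 − 127 = 25.

25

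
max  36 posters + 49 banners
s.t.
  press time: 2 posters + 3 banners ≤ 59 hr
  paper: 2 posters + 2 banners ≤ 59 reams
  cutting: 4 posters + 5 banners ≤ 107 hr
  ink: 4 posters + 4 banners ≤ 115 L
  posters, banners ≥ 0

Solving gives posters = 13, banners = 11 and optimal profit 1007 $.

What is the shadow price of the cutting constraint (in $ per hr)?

Check each constraint at x*: press time 59/59 (tight); paper 48/59 (slack 11); cutting 107/107 (tight); ink 96/115 (slack 19).
By complementary slackness, y = 0 for the non-binding constraints.
Dual feasibility on the basic columns requires 2·y_press time + 4·y_cutting = 36, 3·y_press time + 5·y_cutting = 49.
→ y_press time = 8 and y_cutting = 5.
Shadow price of cutting = 5.

5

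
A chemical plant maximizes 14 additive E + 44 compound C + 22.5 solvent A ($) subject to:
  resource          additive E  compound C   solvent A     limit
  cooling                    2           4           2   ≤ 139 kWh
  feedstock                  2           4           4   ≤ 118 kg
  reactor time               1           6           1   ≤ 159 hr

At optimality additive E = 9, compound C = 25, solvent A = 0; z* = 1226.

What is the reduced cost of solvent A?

Binding: feedstock and reactor time. Non-binding: cooling (21 unused).
Slack constraints have shadow price 0 (complementary slackness).
The binding rows give the dual system: 2·y_feedstock + 1·y_reactor time = 14 and 4·y_feedstock + 6·y_reactor time = 44.
Solving: y_feedstock = 5, y_reactor time = 4.
Reduced cost of solvent A: c₃ − yᵀa₃ = 22.5 − (5·4 + 4·1) = 22.5 − 24 = -1.5.

-1.5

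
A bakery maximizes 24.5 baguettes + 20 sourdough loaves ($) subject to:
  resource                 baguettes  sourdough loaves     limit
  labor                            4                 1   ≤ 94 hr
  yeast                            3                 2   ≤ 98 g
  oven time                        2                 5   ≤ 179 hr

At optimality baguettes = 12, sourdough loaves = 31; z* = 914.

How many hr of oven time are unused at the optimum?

0

oven time used = 2·12 + 5·31 = 179; slack = 179 − 179 = 0.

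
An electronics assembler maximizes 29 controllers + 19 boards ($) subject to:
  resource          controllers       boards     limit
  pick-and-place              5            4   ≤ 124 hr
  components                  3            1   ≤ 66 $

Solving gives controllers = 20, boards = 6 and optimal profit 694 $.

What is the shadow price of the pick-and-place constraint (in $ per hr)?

Check each constraint at x*: pick-and-place 124/124 (tight); components 66/66 (tight).
Dual feasibility on the basic columns requires 5·y_pick-and-place + 3·y_components = 29, 4·y_pick-and-place + 1·y_components = 19.
Solving: y_pick-and-place = 4, y_components = 3.
Shadow price of pick-and-place = 4.

4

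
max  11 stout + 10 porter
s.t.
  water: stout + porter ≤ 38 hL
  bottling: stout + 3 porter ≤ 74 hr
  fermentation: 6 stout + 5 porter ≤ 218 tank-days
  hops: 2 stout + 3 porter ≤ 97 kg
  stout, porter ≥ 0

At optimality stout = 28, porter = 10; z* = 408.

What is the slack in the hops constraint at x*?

hops used = 2·28 + 3·10 = 86; slack = 97 − 86 = 11.

11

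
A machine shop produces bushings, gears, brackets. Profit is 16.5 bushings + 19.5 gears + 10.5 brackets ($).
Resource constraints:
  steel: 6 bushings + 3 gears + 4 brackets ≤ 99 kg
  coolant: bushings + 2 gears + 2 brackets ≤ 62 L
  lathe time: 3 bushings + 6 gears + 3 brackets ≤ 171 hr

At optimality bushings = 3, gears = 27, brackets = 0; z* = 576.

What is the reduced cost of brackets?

Binding: steel and lathe time. Non-binding: coolant (5 unused).
By complementary slackness, y = 0 for the non-binding constraint.
From A_Bᵀ y = c: 6·y_steel + 3·y_lathe time = 16.5; 3·y_steel + 6·y_lathe time = 19.5.
Solving: y_steel = 1.5, y_lathe time = 2.5.
Reduced cost of brackets: c₃ − yᵀa₃ = 10.5 − (1.5·4 + 2.5·3) = 10.5 − 13.5 = -3.

-3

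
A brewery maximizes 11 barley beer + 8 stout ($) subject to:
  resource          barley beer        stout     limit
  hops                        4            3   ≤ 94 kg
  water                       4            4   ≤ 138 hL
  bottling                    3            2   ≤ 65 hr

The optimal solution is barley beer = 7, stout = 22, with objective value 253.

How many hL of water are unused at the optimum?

water used = 4·7 + 4·22 = 116; slack = 138 − 116 = 22.

22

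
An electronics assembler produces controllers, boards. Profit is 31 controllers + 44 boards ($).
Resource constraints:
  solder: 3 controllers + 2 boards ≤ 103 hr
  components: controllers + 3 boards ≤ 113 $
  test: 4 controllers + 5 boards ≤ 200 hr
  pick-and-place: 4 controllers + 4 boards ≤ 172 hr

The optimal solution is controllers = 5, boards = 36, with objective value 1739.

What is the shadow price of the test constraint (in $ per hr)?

Check each constraint at x*: solder 87/103 (slack 16); components 113/113 (tight); test 200/200 (tight); pick-and-place 164/172 (slack 8).
Since solder, pick-and-place are not tight, their duals are 0.
From A_Bᵀ y = c: 1·y_components + 4·y_test = 31; 3·y_components + 5·y_test = 44.
Solving: y_components = 3, y_test = 7.
Shadow price of test = 7.

7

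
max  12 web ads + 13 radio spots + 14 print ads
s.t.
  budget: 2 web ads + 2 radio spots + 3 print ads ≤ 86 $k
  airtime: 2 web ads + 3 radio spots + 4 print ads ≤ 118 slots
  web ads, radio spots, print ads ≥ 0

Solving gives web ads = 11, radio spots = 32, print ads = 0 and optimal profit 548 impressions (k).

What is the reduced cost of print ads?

-5

At the optimum: budget uses 86 of 86 (binding); airtime uses 118 of 118 (binding).
Dual feasibility on the basic columns requires 2·y_budget + 2·y_airtime = 12, 2·y_budget + 3·y_airtime = 13.
Solving: y_budget = 5, y_airtime = 1.
Reduced cost of print ads: c₃ − yᵀa₃ = 14 − (5·3 + 1·4) = 14 − 19 = -5.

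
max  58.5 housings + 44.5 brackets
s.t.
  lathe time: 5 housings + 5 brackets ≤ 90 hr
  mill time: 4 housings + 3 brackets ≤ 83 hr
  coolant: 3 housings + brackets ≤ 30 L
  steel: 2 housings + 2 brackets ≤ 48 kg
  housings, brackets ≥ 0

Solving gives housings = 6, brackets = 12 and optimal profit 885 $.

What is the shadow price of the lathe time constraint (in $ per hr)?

Binding: lathe time and coolant. Non-binding: mill time (23 unused), steel (12 unused).
By complementary slackness, y = 0 for the non-binding constraints.
The binding rows give the dual system: 5·y_lathe time + 3·y_coolant = 58.5 and 5·y_lathe time + 1·y_coolant = 44.5.
Solving: y_lathe time = 7.5, y_coolant = 7.
Shadow price of lathe time = 7.5.

7.5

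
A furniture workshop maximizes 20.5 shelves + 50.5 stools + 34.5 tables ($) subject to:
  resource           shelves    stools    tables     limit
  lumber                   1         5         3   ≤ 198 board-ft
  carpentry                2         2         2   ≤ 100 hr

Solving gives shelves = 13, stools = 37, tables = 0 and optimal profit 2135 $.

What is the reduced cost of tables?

-1

Check each constraint at x*: lumber 198/198 (tight); carpentry 100/100 (tight).
From A_Bᵀ y = c: 1·y_lumber + 2·y_carpentry = 20.5; 5·y_lumber + 2·y_carpentry = 50.5.
Solving: y_lumber = 7.5, y_carpentry = 6.5.
Reduced cost of tables: c₃ − yᵀa₃ = 34.5 − (7.5·3 + 6.5·2) = 34.5 − 35.5 = -1.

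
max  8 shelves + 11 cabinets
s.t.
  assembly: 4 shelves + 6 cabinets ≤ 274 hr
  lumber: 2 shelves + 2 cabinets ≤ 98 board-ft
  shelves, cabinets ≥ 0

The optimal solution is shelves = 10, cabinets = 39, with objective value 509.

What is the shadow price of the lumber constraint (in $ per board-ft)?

Both assembly and lumber are binding at x*.
From A_Bᵀ y = c: 4·y_assembly + 2·y_lumber = 8; 6·y_assembly + 2·y_lumber = 11.
→ y_assembly = 1.5 and y_lumber = 1.
Shadow price of lumber = 1.

1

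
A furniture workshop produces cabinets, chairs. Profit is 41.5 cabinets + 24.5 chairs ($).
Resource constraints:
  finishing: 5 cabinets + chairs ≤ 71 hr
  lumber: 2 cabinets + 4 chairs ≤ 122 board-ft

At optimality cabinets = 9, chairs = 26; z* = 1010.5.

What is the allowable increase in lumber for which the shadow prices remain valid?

Binding constraints: finishing, lumber. The basis is B = [[5,1],[2,4]] with det 18.
Per unit increase in lumber, x* moves by d = (-0.0556, 0.2778).
The basis stays optimal until cabinets reaches 0; allowable increase = 162 board-ft.

162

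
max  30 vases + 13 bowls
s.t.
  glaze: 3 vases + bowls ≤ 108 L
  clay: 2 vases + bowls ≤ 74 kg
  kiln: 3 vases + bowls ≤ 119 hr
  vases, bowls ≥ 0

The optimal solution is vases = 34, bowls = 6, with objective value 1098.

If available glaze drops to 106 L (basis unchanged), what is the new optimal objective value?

Binding: glaze and clay. Non-binding: kiln (11 unused).
By complementary slackness, y = 0 for the non-binding constraint.
Dual feasibility on the basic columns requires 3·y_glaze + 2·y_clay = 30, 1·y_glaze + 1·y_clay = 13.
→ y_glaze = 4 and y_clay = 9.
Δz = y_glaze·Δb = 4 × (-2) = -8, so new z* = 1098 − 8 = 1090.

1090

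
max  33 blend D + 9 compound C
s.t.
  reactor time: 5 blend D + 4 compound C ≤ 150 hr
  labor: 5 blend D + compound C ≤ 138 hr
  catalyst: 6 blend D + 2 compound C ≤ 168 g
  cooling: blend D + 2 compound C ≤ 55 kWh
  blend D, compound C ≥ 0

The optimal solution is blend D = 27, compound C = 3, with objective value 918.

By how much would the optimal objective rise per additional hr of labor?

3

Binding: labor and catalyst. Non-binding: reactor time (3 unused), cooling (22 unused).
By complementary slackness, y = 0 for the non-binding constraints.
Dual feasibility on the basic columns requires 5·y_labor + 6·y_catalyst = 33, 1·y_labor + 2·y_catalyst = 9.
This yields shadow prices y_labor = 3, y_catalyst = 3.
Shadow price of labor = 3.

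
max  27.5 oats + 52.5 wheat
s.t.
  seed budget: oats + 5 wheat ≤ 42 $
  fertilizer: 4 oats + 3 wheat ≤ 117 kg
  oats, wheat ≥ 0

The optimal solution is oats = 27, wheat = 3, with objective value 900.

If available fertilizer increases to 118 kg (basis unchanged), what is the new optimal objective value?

Both seed budget and fertilizer are binding at x*.
Dual feasibility on the basic columns requires 1·y_seed budget + 4·y_fertilizer = 27.5, 5·y_seed budget + 3·y_fertilizer = 52.5.
Solving: y_seed budget = 7.5, y_fertilizer = 5.
Δz = y_fertilizer·Δb = 5 × (1) = 5, so new z* = 900 + 5 = 905.

905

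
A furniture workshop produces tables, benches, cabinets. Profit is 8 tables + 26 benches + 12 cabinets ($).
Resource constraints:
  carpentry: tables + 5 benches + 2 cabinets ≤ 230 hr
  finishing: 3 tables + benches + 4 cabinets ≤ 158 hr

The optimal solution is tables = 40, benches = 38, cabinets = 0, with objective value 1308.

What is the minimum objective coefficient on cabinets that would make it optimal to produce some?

Check each constraint at x*: carpentry 230/230 (tight); finishing 158/158 (tight).
From A_Bᵀ y = c: 1·y_carpentry + 3·y_finishing = 8; 5·y_carpentry + 1·y_finishing = 26.
→ y_carpentry = 5 and y_finishing = 1.
cabinets enters the basis when its profit ≥ yᵀa₃ = 5·2 + 1·4 = 14.

14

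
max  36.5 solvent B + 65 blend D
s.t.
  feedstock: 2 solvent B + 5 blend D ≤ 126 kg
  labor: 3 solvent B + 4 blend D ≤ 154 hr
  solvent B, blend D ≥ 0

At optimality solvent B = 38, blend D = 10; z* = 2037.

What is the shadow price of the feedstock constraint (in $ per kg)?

At the optimum: feedstock uses 126 of 126 (binding); labor uses 154 of 154 (binding).
The binding rows give the dual system: 2·y_feedstock + 3·y_labor = 36.5 and 5·y_feedstock + 4·y_labor = 65.
This yields shadow prices y_feedstock = 7, y_labor = 7.5.
Shadow price of feedstock = 7.

7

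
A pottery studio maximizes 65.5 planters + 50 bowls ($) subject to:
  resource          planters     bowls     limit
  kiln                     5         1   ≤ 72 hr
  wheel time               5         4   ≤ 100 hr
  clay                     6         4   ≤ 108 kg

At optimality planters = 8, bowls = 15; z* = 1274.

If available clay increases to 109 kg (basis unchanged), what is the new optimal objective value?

1277

Check each constraint at x*: kiln 55/72 (slack 17); wheel time 100/100 (tight); clay 108/108 (tight).
Slack constraints have shadow price 0 (complementary slackness).
Dual feasibility on the basic columns requires 5·y_wheel time + 6·y_clay = 65.5, 4·y_wheel time + 4·y_clay = 50.
Solving: y_wheel time = 9.5, y_clay = 3.
Δz = y_clay·Δb = 3 × (1) = 3, so new z* = 1274 + 3 = 1277.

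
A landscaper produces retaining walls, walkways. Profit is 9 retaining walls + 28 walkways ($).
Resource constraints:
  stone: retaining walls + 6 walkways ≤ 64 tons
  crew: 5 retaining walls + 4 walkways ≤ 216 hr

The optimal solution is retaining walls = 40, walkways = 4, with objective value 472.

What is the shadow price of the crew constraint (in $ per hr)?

1

At the optimum: stone uses 64 of 64 (binding); crew uses 216 of 216 (binding).
Dual feasibility on the basic columns requires 1·y_stone + 5·y_crew = 9, 6·y_stone + 4·y_crew = 28.
→ y_stone = 4 and y_crew = 1.
Shadow price of crew = 1.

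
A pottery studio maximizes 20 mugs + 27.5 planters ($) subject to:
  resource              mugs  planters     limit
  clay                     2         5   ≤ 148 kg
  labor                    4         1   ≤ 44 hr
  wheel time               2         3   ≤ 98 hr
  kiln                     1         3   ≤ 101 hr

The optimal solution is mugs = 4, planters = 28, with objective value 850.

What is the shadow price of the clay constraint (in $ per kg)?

At the optimum: clay uses 148 of 148 (binding); labor uses 44 of 44 (binding); wheel time uses 92 of 98 (slack = 6); kiln uses 88 of 101 (slack = 13).
Slack constraints have shadow price 0 (complementary slackness).
Dual feasibility on the basic columns requires 2·y_clay + 4·y_labor = 20, 5·y_clay + 1·y_labor = 27.5.
Solving: y_clay = 5, y_labor = 2.5.
Shadow price of clay = 5.

5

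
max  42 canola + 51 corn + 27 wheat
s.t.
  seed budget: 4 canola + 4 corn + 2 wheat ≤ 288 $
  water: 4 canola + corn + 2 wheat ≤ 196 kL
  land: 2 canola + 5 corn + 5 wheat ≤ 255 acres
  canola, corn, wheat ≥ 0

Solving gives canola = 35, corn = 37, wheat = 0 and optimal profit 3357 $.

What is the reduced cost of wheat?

-6

At the optimum: seed budget uses 288 of 288 (binding); water uses 177 of 196 (slack = 19); land uses 255 of 255 (binding).
By complementary slackness, y = 0 for the non-binding constraint.
The binding rows give the dual system: 4·y_seed budget + 2·y_land = 42 and 4·y_seed budget + 5·y_land = 51.
This yields shadow prices y_seed budget = 9, y_land = 3.
Reduced cost of wheat: c₃ − yᵀa₃ = 27 − (9·2 + 3·5) = 27 − 33 = -6.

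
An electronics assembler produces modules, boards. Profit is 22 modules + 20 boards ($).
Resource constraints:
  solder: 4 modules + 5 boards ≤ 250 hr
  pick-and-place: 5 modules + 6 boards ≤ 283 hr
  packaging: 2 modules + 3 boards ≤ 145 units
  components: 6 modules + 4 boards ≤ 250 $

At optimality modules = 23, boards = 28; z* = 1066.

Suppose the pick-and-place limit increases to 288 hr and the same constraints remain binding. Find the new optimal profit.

Check each constraint at x*: solder 232/250 (slack 18); pick-and-place 283/283 (tight); packaging 130/145 (slack 15); components 250/250 (tight).
Slack constraints have shadow price 0 (complementary slackness).
The binding rows give the dual system: 5·y_pick-and-place + 6·y_components = 22 and 6·y_pick-and-place + 4·y_components = 20.
Solving: y_pick-and-place = 2, y_components = 2.
Δz = y_pick-and-place·Δb = 2 × (5) = 10, so new z* = 1066 + 10 = 1076.

1076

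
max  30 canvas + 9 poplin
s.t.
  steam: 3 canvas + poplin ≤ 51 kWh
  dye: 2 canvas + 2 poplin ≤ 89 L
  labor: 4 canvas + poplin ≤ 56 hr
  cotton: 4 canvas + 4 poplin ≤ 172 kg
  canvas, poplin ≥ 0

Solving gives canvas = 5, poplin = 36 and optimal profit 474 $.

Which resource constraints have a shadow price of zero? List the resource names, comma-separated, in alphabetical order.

cotton, dye

steam: 51/51 (binding)
dye: 82/89 (slack 7)
labor: 56/56 (binding)
cotton: 164/172 (slack 8)
By complementary slackness, a constraint with positive slack has shadow price 0 → cotton, dye.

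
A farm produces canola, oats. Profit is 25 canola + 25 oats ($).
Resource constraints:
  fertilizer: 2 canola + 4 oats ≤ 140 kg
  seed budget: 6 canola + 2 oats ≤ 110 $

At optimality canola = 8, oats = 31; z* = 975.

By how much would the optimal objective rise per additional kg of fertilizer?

Check each constraint at x*: fertilizer 140/140 (tight); seed budget 110/110 (tight).
Dual feasibility on the basic columns requires 2·y_fertilizer + 6·y_seed budget = 25, 4·y_fertilizer + 2·y_seed budget = 25.
This yields shadow prices y_fertilizer = 5, y_seed budget = 2.5.
Shadow price of fertilizer = 5.

5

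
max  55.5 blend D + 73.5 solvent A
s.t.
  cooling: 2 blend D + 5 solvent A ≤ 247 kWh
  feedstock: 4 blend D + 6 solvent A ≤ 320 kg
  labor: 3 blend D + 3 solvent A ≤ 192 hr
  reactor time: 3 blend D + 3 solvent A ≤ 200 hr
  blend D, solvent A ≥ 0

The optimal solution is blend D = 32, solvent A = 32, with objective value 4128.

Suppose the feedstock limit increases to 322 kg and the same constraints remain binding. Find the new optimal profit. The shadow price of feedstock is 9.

Δb = 2, so new z* = 4128 + (9)·(2) = 4128 + 18 = 4146.

4146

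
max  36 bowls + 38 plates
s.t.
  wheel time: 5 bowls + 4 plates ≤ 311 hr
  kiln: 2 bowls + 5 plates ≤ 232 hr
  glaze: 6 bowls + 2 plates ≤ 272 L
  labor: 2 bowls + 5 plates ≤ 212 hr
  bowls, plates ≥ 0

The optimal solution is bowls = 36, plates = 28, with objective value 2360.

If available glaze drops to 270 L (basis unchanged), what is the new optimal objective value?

Binding: glaze and labor. Non-binding: wheel time (19 unused), kiln (20 unused).
Since wheel time, kiln are not tight, their duals are 0.
The binding rows give the dual system: 6·y_glaze + 2·y_labor = 36 and 2·y_glaze + 5·y_labor = 38.
This yields shadow prices y_glaze = 4, y_labor = 6.
Δz = y_glaze·Δb = 4 × (-2) = -8, so new z* = 2360 − 8 = 2352.

2352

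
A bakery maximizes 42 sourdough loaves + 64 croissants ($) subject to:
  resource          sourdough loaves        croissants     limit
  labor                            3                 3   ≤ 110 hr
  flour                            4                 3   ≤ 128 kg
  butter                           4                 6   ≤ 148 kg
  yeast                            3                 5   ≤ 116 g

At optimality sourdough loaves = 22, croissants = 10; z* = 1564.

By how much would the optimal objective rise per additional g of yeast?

2

At the optimum: labor uses 96 of 110 (slack = 14); flour uses 118 of 128 (slack = 10); butter uses 148 of 148 (binding); yeast uses 116 of 116 (binding).
Slack constraints have shadow price 0 (complementary slackness).
The binding rows give the dual system: 4·y_butter + 3·y_yeast = 42 and 6·y_butter + 5·y_yeast = 64.
This yields shadow prices y_butter = 9, y_yeast = 2.
Shadow price of yeast = 2.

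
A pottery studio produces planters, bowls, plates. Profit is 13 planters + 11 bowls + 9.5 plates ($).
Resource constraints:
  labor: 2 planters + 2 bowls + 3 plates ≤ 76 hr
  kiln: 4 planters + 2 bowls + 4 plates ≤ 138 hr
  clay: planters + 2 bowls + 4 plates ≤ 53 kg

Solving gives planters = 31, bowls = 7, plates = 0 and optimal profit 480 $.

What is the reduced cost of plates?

Binding: labor and kiln. Non-binding: clay (8 unused).
By complementary slackness, y = 0 for the non-binding constraint.
Dual feasibility on the basic columns requires 2·y_labor + 4·y_kiln = 13, 2·y_labor + 2·y_kiln = 11.
Solving: y_labor = 4.5, y_kiln = 1.
Reduced cost of plates: c₃ − yᵀa₃ = 9.5 − (4.5·3 + 1·4) = 9.5 − 17.5 = -8.

-8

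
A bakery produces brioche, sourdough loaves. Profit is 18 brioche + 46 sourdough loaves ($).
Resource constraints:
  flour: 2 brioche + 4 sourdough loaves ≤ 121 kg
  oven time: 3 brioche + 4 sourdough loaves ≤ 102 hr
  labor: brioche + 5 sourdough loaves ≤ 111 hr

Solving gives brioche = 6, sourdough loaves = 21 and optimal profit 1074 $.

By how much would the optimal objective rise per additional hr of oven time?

4

Binding: oven time and labor. Non-binding: flour (25 unused).
Slack constraints have shadow price 0 (complementary slackness).
From A_Bᵀ y = c: 3·y_oven time + 1·y_labor = 18; 4·y_oven time + 5·y_labor = 46.
→ y_oven time = 4 and y_labor = 6.
Shadow price of oven time = 4.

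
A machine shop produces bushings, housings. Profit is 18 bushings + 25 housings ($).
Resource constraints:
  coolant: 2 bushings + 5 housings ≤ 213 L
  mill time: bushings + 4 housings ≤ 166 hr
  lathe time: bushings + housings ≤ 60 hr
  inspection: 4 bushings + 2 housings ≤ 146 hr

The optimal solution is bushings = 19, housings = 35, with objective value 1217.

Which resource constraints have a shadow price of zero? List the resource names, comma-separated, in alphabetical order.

lathe time, mill time

coolant: 213/213 (binding)
mill time: 159/166 (slack 7)
lathe time: 54/60 (slack 6)
inspection: 146/146 (binding)
By complementary slackness, a constraint with positive slack has shadow price 0 → lathe time, mill time.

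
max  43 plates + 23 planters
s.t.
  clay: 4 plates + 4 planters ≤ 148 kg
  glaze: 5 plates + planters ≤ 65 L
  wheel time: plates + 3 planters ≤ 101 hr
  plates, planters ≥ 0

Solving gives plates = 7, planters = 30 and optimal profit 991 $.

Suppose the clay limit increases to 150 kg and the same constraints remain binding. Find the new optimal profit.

At the optimum: clay uses 148 of 148 (binding); glaze uses 65 of 65 (binding); wheel time uses 97 of 101 (slack = 4).
Since wheel time is not tight, its dual is 0.
From A_Bᵀ y = c: 4·y_clay + 5·y_glaze = 43; 4·y_clay + 1·y_glaze = 23.
→ y_clay = 4.5 and y_glaze = 5.
Δz = y_clay·Δb = 4.5 × (2) = 9, so new z* = 991 + 9 = 1000.

1000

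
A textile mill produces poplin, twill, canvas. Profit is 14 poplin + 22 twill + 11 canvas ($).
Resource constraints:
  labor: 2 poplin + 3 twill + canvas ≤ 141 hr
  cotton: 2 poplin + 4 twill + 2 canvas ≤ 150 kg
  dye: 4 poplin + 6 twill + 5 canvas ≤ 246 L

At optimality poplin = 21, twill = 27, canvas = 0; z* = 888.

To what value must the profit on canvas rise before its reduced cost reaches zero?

Binding: cotton and dye. Non-binding: labor (18 unused).
Since labor is not tight, its dual is 0.
The binding rows give the dual system: 2·y_cotton + 4·y_dye = 14 and 4·y_cotton + 6·y_dye = 22.
This yields shadow prices y_cotton = 1, y_dye = 3.
canvas enters the basis when its profit ≥ yᵀa₃ = 1·2 + 3·5 = 17.

17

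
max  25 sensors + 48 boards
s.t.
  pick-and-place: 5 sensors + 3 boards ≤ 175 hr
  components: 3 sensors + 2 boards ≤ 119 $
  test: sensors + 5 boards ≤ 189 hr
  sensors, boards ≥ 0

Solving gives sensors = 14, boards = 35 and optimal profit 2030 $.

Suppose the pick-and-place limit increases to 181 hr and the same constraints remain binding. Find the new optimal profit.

At the optimum: pick-and-place uses 175 of 175 (binding); components uses 112 of 119 (slack = 7); test uses 189 of 189 (binding).
By complementary slackness, y = 0 for the non-binding constraint.
From A_Bᵀ y = c: 5·y_pick-and-place + 1·y_test = 25; 3·y_pick-and-place + 5·y_test = 48.
Solving: y_pick-and-place = 3.5, y_test = 7.5.
Δz = y_pick-and-place·Δb = 3.5 × (6) = 21, so new z* = 2030 + 21 = 2051.

2051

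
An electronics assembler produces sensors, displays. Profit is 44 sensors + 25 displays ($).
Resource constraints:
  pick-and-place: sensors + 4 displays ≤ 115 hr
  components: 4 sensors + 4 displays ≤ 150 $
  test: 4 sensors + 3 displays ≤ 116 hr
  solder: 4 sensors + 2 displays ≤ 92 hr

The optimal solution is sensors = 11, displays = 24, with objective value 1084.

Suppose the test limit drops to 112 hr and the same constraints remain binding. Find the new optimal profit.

Check each constraint at x*: pick-and-place 107/115 (slack 8); components 140/150 (slack 10); test 116/116 (tight); solder 92/92 (tight).
By complementary slackness, y = 0 for the non-binding constraints.
Dual feasibility on the basic columns requires 4·y_test + 4·y_solder = 44, 3·y_test + 2·y_solder = 25.
Solving: y_test = 3, y_solder = 8.
Δz = y_test·Δb = 3 × (-4) = -12, so new z* = 1084 − 12 = 1072.

1072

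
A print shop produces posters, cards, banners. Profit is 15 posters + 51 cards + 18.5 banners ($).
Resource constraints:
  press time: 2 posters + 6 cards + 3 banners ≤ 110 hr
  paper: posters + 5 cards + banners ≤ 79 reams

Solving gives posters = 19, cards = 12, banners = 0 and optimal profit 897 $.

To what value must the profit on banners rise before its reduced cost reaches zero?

At the optimum: press time uses 110 of 110 (binding); paper uses 79 of 79 (binding).
From A_Bᵀ y = c: 2·y_press time + 1·y_paper = 15; 6·y_press time + 5·y_paper = 51.
This yields shadow prices y_press time = 6, y_paper = 3.
banners enters the basis when its profit ≥ yᵀa₃ = 6·3 + 3·1 = 21.

21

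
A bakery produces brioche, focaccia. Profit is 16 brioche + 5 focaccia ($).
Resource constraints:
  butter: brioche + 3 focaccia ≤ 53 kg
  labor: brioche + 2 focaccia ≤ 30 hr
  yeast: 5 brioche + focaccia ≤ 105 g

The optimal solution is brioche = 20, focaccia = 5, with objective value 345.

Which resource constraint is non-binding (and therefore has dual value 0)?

butter

butter: 35/53 (slack 18)
labor: 30/30 (binding)
yeast: 105/105 (binding)
By complementary slackness, a constraint with positive slack has shadow price 0 → butter.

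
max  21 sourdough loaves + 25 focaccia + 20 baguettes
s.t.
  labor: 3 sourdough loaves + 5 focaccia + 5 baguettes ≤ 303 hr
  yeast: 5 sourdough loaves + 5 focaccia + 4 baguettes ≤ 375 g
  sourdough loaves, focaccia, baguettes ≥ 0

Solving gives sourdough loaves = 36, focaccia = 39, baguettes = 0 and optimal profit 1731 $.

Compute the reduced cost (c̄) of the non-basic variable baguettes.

-2

Check each constraint at x*: labor 303/303 (tight); yeast 375/375 (tight).
Dual feasibility on the basic columns requires 3·y_labor + 5·y_yeast = 21, 5·y_labor + 5·y_yeast = 25.
→ y_labor = 2 and y_yeast = 3.
Reduced cost of baguettes: c₃ − yᵀa₃ = 20 − (2·5 + 3·4) = 20 − 22 = -2.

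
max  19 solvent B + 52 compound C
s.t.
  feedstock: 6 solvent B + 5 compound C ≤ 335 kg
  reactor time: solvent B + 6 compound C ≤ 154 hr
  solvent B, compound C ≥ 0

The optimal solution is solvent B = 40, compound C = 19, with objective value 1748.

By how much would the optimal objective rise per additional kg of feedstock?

Check each constraint at x*: feedstock 335/335 (tight); reactor time 154/154 (tight).
From A_Bᵀ y = c: 6·y_feedstock + 1·y_reactor time = 19; 5·y_feedstock + 6·y_reactor time = 52.
Solving: y_feedstock = 2, y_reactor time = 7.
Shadow price of feedstock = 2.

2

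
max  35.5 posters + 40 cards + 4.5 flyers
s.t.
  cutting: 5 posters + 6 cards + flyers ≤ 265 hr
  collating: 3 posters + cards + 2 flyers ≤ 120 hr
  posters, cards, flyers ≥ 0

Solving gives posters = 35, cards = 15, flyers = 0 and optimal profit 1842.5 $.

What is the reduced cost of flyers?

At the optimum: cutting uses 265 of 265 (binding); collating uses 120 of 120 (binding).
Dual feasibility on the basic columns requires 5·y_cutting + 3·y_collating = 35.5, 6·y_cutting + 1·y_collating = 40.
→ y_cutting = 6.5 and y_collating = 1.
Reduced cost of flyers: c₃ − yᵀa₃ = 4.5 − (6.5·1 + 1·2) = 4.5 − 8.5 = -4.

-4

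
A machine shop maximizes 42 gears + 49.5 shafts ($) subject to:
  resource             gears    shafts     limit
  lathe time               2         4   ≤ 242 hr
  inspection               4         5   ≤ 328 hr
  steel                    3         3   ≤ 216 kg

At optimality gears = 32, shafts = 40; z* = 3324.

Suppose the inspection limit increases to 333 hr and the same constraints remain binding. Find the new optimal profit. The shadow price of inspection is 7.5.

Δb = 5, so new z* = 3324 + (7.5)·(5) = 3324 + 37.5 = 3361.5.

3361.5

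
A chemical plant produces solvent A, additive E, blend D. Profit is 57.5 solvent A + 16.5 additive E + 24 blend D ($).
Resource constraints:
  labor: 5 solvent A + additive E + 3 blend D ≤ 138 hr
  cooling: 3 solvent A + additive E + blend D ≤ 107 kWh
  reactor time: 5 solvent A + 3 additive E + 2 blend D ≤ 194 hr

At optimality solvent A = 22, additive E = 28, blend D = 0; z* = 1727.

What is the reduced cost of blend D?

-8

At the optimum: labor uses 138 of 138 (binding); cooling uses 94 of 107 (slack = 13); reactor time uses 194 of 194 (binding).
Since cooling is not tight, its dual is 0.
The binding rows give the dual system: 5·y_labor + 5·y_reactor time = 57.5 and 1·y_labor + 3·y_reactor time = 16.5.
This yields shadow prices y_labor = 9, y_reactor time = 2.5.
Reduced cost of blend D: c₃ − yᵀa₃ = 24 − (9·3 + 2.5·2) = 24 − 32 = -8.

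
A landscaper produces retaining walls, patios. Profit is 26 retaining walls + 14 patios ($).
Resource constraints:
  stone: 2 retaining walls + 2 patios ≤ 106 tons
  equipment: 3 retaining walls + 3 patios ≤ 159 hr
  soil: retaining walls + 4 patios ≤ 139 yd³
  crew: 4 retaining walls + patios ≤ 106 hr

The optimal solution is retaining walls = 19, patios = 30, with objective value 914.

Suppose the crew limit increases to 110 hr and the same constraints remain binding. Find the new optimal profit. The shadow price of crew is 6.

Δb = 4, so new z* = 914 + (6)·(4) = 914 + 24 = 938.

938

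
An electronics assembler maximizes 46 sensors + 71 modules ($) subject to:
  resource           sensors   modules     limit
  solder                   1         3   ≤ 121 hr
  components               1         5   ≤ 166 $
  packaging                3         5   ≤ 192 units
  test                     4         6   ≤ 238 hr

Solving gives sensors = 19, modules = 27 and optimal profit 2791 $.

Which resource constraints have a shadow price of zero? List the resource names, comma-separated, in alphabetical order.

components, solder

solder: 100/121 (slack 21)
components: 154/166 (slack 12)
packaging: 192/192 (binding)
test: 238/238 (binding)
By complementary slackness, a constraint with positive slack has shadow price 0 → components, solder.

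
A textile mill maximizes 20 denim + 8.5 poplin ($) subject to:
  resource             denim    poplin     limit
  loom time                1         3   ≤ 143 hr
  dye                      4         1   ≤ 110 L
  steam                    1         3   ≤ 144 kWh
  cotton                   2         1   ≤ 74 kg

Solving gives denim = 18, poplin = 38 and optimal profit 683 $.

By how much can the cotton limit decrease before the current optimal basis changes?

Binding constraints: dye, cotton. The basis is B = [[4,1],[2,1]] with det 2.
Per unit decrease in cotton, x* moves by d = (0.5, -2).
The basis stays optimal until poplin reaches 0; allowable decrease = 19 kg.

19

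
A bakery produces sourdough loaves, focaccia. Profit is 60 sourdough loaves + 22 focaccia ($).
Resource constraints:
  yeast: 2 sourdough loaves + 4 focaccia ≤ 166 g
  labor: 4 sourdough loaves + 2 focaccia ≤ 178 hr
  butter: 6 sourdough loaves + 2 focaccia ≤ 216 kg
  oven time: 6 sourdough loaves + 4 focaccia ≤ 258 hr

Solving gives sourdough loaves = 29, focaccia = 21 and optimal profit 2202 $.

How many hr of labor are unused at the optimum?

labor used = 4·29 + 2·21 = 158; slack = 178 − 158 = 20.

20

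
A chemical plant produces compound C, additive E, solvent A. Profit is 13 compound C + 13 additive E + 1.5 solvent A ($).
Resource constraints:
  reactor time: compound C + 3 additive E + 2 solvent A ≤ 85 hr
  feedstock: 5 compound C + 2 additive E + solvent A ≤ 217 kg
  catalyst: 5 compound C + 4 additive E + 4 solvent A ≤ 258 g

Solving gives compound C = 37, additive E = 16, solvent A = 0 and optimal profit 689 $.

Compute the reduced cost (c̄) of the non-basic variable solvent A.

-6.5

Check each constraint at x*: reactor time 85/85 (tight); feedstock 217/217 (tight); catalyst 249/258 (slack 9).
Slack constraints have shadow price 0 (complementary slackness).
The binding rows give the dual system: 1·y_reactor time + 5·y_feedstock = 13 and 3·y_reactor time + 2·y_feedstock = 13.
Solving: y_reactor time = 3, y_feedstock = 2.
Reduced cost of solvent A: c₃ − yᵀa₃ = 1.5 − (3·2 + 2·1) = 1.5 − 8 = -6.5.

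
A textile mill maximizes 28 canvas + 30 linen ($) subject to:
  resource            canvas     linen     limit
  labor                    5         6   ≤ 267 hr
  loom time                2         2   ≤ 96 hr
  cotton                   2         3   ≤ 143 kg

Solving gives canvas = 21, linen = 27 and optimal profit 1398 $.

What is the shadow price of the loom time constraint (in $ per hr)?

Binding: labor and loom time. Non-binding: cotton (20 unused).
Since cotton is not tight, its dual is 0.
From A_Bᵀ y = c: 5·y_labor + 2·y_loom time = 28; 6·y_labor + 2·y_loom time = 30.
→ y_labor = 2 and y_loom time = 9.
Shadow price of loom time = 9.

9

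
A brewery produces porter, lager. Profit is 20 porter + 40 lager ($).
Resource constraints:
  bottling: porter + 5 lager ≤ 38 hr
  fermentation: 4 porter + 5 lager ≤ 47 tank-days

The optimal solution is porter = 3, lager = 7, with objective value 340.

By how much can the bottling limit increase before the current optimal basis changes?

9

Binding constraints: bottling, fermentation. The basis is B = [[1,5],[4,5]] with det -15.
Per unit increase in bottling, x* moves by d = (-0.3333, 0.2667).
The basis stays optimal until porter reaches 0; allowable increase = 9 hr.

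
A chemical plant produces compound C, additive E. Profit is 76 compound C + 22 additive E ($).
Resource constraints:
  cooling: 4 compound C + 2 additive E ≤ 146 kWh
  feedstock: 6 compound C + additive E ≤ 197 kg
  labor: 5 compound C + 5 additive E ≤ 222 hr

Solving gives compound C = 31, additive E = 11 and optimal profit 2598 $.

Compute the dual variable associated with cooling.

7

Binding: cooling and feedstock. Non-binding: labor (12 unused).
Since labor is not tight, its dual is 0.
The binding rows give the dual system: 4·y_cooling + 6·y_feedstock = 76 and 2·y_cooling + 1·y_feedstock = 22.
→ y_cooling = 7 and y_feedstock = 8.
Shadow price of cooling = 7.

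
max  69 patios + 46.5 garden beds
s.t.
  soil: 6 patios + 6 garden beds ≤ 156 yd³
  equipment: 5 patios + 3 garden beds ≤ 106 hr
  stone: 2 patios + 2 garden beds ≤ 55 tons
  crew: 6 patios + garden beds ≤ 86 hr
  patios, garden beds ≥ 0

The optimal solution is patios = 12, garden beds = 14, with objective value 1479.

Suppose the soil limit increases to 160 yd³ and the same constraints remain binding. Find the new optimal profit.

Binding: soil and crew. Non-binding: equipment (4 unused), stone (3 unused).
By complementary slackness, y = 0 for the non-binding constraints.
Dual feasibility on the basic columns requires 6·y_soil + 6·y_crew = 69, 6·y_soil + 1·y_crew = 46.5.
Solving: y_soil = 7, y_crew = 4.5.
Δz = y_soil·Δb = 7 × (4) = 28, so new z* = 1479 + 28 = 1507.

1507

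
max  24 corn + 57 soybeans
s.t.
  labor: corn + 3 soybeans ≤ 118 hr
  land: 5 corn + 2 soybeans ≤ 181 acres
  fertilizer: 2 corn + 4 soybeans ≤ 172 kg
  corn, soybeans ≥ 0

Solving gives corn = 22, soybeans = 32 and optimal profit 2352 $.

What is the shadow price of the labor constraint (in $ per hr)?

9

Check each constraint at x*: labor 118/118 (tight); land 174/181 (slack 7); fertilizer 172/172 (tight).
Since land is not tight, its dual is 0.
From A_Bᵀ y = c: 1·y_labor + 2·y_fertilizer = 24; 3·y_labor + 4·y_fertilizer = 57.
→ y_labor = 9 and y_fertilizer = 7.5.
Shadow price of labor = 9.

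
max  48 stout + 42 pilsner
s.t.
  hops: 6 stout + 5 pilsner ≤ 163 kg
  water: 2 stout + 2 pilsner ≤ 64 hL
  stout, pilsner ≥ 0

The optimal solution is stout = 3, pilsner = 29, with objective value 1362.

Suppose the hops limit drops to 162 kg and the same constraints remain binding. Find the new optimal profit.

1356

Both hops and water are binding at x*.
The binding rows give the dual system: 6·y_hops + 2·y_water = 48 and 5·y_hops + 2·y_water = 42.
→ y_hops = 6 and y_water = 6.
Δz = y_hops·Δb = 6 × (-1) = -6, so new z* = 1362 − 6 = 1356.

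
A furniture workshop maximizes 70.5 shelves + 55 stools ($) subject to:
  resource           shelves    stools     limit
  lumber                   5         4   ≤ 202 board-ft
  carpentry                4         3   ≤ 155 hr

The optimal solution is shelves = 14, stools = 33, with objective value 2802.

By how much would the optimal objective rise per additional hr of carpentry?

7

At the optimum: lumber uses 202 of 202 (binding); carpentry uses 155 of 155 (binding).
The binding rows give the dual system: 5·y_lumber + 4·y_carpentry = 70.5 and 4·y_lumber + 3·y_carpentry = 55.
Solving: y_lumber = 8.5, y_carpentry = 7.
Shadow price of carpentry = 7.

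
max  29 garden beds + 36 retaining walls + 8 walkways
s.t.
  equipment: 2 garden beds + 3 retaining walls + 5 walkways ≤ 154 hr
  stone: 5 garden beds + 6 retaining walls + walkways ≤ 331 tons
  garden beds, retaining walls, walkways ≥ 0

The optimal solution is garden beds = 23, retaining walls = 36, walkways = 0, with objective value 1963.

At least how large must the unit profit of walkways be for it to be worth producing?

At the optimum: equipment uses 154 of 154 (binding); stone uses 331 of 331 (binding).
The binding rows give the dual system: 2·y_equipment + 5·y_stone = 29 and 3·y_equipment + 6·y_stone = 36.
Solving: y_equipment = 2, y_stone = 5.
walkways enters the basis when its profit ≥ yᵀa₃ = 2·5 + 5·1 = 15.

15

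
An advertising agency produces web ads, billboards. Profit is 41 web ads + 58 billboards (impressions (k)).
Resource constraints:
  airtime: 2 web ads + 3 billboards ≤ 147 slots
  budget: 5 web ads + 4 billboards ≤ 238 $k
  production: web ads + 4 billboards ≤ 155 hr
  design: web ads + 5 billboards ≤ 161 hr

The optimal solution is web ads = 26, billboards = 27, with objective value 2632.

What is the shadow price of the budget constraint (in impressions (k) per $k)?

7

At the optimum: airtime uses 133 of 147 (slack = 14); budget uses 238 of 238 (binding); production uses 134 of 155 (slack = 21); design uses 161 of 161 (binding).
By complementary slackness, y = 0 for the non-binding constraints.
From A_Bᵀ y = c: 5·y_budget + 1·y_design = 41; 4·y_budget + 5·y_design = 58.
Solving: y_budget = 7, y_design = 6.
Shadow price of budget = 7.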